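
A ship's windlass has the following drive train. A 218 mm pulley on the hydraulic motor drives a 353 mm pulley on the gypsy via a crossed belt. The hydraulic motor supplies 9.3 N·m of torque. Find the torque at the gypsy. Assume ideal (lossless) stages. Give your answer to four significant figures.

After the belt (353/218): 9.3 × 1.6193 = 15.059 N·m

15.06 N·m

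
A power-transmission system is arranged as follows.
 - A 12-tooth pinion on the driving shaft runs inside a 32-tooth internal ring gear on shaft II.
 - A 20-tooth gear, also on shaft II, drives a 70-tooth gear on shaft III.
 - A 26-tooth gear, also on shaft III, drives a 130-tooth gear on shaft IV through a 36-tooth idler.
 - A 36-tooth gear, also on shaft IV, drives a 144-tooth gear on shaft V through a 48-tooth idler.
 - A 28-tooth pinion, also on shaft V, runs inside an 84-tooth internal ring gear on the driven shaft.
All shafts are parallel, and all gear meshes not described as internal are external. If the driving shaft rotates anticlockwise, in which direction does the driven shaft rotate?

clockwise

the driving shaft → shaft II: internal mesh, same direction → CCW.
shaft II → shaft III: external mesh, 1 reversal → CW.
shaft III → shaft IV: driver → idler → driven is 2 external meshes, 2 reversals → CW.
shaft IV → shaft V: driver → idler → driven is 2 external meshes, 2 reversals → CW.
shaft V → the driven shaft: internal mesh, same direction → CW.
5 reversals in total — an odd number — so the driven shaft turns opposite to the driving shaft.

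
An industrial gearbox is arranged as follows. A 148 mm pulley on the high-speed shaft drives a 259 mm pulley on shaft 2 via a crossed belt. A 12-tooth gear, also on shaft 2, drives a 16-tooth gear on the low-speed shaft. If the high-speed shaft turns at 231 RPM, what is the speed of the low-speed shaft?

the high-speed shaft → shaft 2 (belt, 259/148): 231 ÷ 1.75 = 132 RPM
shaft 2 → the low-speed shaft (gear mesh, 16/12): 132 ÷ 1.3333 = 99 RPM

99 RPM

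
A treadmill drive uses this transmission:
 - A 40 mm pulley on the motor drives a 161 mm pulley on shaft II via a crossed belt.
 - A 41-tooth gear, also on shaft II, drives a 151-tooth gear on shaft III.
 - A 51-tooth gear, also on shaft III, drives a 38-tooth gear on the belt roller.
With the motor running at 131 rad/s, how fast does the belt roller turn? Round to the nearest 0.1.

11.9 rad/s

Belt: ratio = 161/40 = 4.025, so shaft II turns at 131 / 4.025 = 32.547 rad/s.
Gear mesh: ratio = 151/41 = 3.6829, so shaft III turns at 32.547 / 3.6829 = 8.8372 rad/s.
Gear mesh: ratio = 38/51 = 0.7451, so the belt roller turns at 8.8372 / 0.7451 = 11.86 rad/s.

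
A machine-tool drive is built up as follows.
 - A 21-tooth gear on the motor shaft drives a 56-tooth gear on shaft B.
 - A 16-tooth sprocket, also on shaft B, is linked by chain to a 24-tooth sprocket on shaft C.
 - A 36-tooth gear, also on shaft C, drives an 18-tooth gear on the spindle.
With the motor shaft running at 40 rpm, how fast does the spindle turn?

Gear mesh: ratio = 56/21 = 2.6667, so shaft B turns at 40 / 2.6667 = 15 rpm.
Chain: ratio = 24/16 = 1.5, so shaft C turns at 15 / 1.5 = 10 rpm.
Gear mesh: ratio = 18/36 = 0.5, so the spindle turns at 10 / 0.5 = 20 rpm.

20 rpm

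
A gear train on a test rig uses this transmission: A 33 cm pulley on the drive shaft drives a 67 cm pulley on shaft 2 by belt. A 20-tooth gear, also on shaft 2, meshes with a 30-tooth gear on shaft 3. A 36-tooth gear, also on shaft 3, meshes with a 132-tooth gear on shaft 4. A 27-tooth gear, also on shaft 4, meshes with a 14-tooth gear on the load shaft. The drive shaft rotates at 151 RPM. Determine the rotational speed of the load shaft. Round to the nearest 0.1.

26.1 RPM

belt 67/33 = 2.0303 → 151/2.0303 = 74.373 RPM
gear mesh 30/20 = 1.5 → 74.373/1.5 = 49.582 RPM
gear mesh 132/36 = 3.6667 → 49.582/3.6667 = 13.522 RPM
gear mesh 14/27 = 0.51852 → 13.522/0.51852 = 26.079 RPM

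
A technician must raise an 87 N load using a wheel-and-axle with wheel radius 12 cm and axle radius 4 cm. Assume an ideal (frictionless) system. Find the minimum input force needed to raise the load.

29 N

Wheel-and-axle MA = R/r = 12/4 = 3.
Effort = load / MA = 87 / 3 = 29 N.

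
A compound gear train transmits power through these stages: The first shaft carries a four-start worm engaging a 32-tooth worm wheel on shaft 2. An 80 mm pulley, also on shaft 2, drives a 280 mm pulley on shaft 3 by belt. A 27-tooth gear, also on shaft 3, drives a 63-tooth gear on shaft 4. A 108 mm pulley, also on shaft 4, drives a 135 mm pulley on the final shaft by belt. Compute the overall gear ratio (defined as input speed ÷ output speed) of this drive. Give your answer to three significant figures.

Each stage contributes driven/driver: worm 32/4 = 8, belt 280/80 = 3.5, gear mesh 63/27 = 2.3333, belt 135/108 = 1.25.
Overall: 8 × 3.5 × 2.3333 × 1.25 = 81.667.

81.7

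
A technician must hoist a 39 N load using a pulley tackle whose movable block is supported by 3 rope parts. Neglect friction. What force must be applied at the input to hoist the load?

Block-and-tackle MA = number of supporting rope parts = 3.
Effort = load / MA = 39 / 3 = 13 N.

13 N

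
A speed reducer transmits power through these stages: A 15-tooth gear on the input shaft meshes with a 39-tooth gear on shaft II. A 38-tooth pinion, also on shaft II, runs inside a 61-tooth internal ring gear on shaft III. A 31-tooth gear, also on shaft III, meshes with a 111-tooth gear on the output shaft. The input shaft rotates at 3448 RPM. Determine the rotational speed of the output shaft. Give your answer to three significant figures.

the input shaft → shaft II (gear mesh, 39/15): 3448 ÷ 2.6 = 1326.2 RPM
shaft II → shaft III (internal gear, 61/38): 1326.2 ÷ 1.6053 = 826.13 RPM
shaft III → the output shaft (gear mesh, 111/31): 826.13 ÷ 3.5806 = 230.72 RPM

231 RPM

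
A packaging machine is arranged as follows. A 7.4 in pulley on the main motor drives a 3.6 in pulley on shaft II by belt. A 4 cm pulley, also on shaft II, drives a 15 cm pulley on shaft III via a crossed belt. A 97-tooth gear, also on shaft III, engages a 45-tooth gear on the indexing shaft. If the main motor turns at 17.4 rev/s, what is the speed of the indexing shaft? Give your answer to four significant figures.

the main motor → shaft II (belt, 3.6/7.4): 17.4 ÷ 0.48649 = 35.767 rev/s
shaft II → shaft III (belt, 15/4): 35.767 ÷ 3.75 = 9.5378 rev/s
shaft III → the indexing shaft (gear mesh, 45/97): 9.5378 ÷ 0.46392 = 20.559 rev/s

20.56 rev/s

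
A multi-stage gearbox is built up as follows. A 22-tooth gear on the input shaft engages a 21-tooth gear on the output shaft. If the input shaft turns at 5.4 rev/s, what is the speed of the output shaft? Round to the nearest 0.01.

Gear mesh: ratio = 21/22 = 0.95455, so the output shaft turns at 5.4 / 0.95455 = 5.6571 rev/s.

5.66 rev/s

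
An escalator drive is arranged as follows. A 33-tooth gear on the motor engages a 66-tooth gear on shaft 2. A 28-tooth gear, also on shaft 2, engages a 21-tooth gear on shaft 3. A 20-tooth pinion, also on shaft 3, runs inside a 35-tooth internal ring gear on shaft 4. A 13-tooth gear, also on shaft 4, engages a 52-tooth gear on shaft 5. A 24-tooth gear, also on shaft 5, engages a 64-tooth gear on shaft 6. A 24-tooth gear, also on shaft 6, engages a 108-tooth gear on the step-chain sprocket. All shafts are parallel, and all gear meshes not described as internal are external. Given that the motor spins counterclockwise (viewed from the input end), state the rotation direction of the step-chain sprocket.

the motor → shaft 2: external mesh, 1 reversal → CW.
shaft 2 → shaft 3: external mesh, 1 reversal → CCW.
shaft 3 → shaft 4: internal mesh, same direction → CCW.
shaft 4 → shaft 5: external mesh, 1 reversal → CW.
shaft 5 → shaft 6: external mesh, 1 reversal → CCW.
shaft 6 → the step-chain sprocket: external mesh, 1 reversal → CW.
5 reversals in total — an odd number — so the step-chain sprocket turns opposite to the motor.

clockwise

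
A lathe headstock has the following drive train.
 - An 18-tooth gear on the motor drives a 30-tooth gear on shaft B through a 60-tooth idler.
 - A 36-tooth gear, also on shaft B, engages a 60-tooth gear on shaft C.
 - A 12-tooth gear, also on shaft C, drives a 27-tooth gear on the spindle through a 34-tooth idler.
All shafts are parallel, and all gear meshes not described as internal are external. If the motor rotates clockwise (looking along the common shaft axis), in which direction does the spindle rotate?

anticlockwise

the motor → shaft B: driver → idler → driven is 2 external meshes, 2 reversals → CW.
shaft B → shaft C: external mesh, 1 reversal → CCW.
shaft C → the spindle: driver → idler → driven is 2 external meshes, 2 reversals → CCW.
5 reversals in total — an odd number — so the spindle turns opposite to the motor.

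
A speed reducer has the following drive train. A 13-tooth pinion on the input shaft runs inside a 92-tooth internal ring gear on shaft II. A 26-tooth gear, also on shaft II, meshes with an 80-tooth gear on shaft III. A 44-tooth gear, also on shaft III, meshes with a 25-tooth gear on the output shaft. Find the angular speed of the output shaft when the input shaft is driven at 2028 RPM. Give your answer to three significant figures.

164 RPM

Internal gear: ratio = 92/13 = 7.0769, so shaft II turns at 2028 / 7.0769 = 286.57 RPM.
Gear mesh: ratio = 80/26 = 3.0769, so shaft III turns at 286.57 / 3.0769 = 93.134 RPM.
Gear mesh: ratio = 25/44 = 0.56818, so the output shaft turns at 93.134 / 0.56818 = 163.92 RPM.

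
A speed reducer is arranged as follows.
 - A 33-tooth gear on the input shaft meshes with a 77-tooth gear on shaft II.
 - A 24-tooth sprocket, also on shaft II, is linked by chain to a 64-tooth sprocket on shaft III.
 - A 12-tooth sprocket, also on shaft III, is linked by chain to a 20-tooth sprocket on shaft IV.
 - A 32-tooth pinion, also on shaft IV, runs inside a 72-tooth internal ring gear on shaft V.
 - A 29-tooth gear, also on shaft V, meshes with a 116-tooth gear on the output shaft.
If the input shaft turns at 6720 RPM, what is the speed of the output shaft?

72 RPM

the input shaft → shaft II (gear mesh, 77/33): 6720 ÷ 2.3333 = 2880 RPM
shaft II → shaft III (chain, 64/24): 2880 ÷ 2.6667 = 1080 RPM
shaft III → shaft IV (chain, 20/12): 1080 ÷ 1.6667 = 648 RPM
shaft IV → shaft V (internal gear, 72/32): 648 ÷ 2.25 = 288 RPM
shaft V → the output shaft (gear mesh, 116/29): 288 ÷ 4 = 72 RPM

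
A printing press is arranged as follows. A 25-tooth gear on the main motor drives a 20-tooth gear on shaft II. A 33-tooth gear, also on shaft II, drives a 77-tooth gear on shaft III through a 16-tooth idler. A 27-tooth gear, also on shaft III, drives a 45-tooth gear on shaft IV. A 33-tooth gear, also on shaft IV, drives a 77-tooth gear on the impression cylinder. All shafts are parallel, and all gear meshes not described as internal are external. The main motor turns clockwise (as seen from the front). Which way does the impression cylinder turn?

counterclockwise

the main motor → shaft II: external mesh, 1 reversal → CCW.
shaft II → shaft III: driver → idler → driven is 2 external meshes, 2 reversals → CCW.
shaft III → shaft IV: external mesh, 1 reversal → CW.
shaft IV → the impression cylinder: external mesh, 1 reversal → CCW.
5 reversals in total — an odd number — so the impression cylinder turns opposite to the main motor.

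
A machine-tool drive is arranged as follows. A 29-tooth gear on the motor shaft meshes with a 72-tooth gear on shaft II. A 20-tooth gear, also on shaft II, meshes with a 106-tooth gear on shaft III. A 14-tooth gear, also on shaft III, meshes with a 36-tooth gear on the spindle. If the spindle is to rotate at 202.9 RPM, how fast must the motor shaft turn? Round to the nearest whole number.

6865 RPM

Overall ratio R = 2.4828 × 5.3 × 2.5714 = 33.836.
Required input speed = output speed × R = 202.9 × 33.836 = 6865.4 RPM.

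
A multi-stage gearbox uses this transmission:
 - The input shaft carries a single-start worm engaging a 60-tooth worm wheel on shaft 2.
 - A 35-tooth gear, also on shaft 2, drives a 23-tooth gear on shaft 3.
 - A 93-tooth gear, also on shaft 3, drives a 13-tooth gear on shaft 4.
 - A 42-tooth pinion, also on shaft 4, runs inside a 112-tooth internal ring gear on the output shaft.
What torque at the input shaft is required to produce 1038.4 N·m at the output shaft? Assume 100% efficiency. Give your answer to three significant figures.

Overall ratio R = 60 × 0.65714 × 0.13978 × 2.6667 = 14.697.
Input torque = output torque / R = 1038.4 / 14.697 = 70.652 N·m.

70.7 N·m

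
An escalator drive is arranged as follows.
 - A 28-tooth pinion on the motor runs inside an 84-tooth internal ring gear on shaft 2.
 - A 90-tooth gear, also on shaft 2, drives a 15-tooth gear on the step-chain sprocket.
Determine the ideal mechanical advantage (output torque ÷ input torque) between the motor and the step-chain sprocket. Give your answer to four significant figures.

Each stage contributes driven/driver: internal gear 84/28 = 3, gear mesh 15/90 = 0.16667.
Overall: 3 × 0.16667 = 0.5.

0.5000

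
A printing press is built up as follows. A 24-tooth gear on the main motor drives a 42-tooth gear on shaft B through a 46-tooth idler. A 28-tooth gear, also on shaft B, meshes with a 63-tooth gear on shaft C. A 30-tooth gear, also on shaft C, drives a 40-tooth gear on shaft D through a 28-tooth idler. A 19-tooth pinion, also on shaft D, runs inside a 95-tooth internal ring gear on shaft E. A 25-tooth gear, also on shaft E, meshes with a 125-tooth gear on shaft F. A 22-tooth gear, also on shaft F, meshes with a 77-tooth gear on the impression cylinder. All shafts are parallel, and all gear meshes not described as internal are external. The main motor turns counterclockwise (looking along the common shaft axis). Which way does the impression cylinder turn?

clockwise

the main motor → shaft B: driver → idler → driven is 2 external meshes, 2 reversals → CCW.
shaft B → shaft C: external mesh, 1 reversal → CW.
shaft C → shaft D: driver → idler → driven is 2 external meshes, 2 reversals → CW.
shaft D → shaft E: internal mesh, same direction → CW.
shaft E → shaft F: external mesh, 1 reversal → CCW.
shaft F → the impression cylinder: external mesh, 1 reversal → CW.
7 reversals in total — an odd number — so the impression cylinder turns opposite to the main motor.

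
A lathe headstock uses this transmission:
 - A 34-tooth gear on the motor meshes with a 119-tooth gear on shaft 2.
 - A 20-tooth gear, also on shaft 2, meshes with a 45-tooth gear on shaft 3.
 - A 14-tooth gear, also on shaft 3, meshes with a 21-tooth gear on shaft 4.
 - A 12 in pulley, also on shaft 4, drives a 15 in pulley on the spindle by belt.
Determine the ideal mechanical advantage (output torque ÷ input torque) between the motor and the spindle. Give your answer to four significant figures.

Each stage contributes driven/driver: gear mesh 119/34 = 3.5, gear mesh 45/20 = 2.25, gear mesh 21/14 = 1.5, belt 15/12 = 1.25.
Overall: 3.5 × 2.25 × 1.5 × 1.25 = 14.766.

14.77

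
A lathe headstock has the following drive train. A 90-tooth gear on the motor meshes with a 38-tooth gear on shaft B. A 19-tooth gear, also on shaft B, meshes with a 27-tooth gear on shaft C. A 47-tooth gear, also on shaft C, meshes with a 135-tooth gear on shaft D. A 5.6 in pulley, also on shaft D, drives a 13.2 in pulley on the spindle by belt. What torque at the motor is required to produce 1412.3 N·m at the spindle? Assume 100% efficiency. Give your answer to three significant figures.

348 N·m

Overall ratio R = 0.42222 × 1.4211 × 2.8723 × 2.3571 = 4.0623.
Input torque = output torque / R = 1412.3 / 4.0623 = 347.66 N·m.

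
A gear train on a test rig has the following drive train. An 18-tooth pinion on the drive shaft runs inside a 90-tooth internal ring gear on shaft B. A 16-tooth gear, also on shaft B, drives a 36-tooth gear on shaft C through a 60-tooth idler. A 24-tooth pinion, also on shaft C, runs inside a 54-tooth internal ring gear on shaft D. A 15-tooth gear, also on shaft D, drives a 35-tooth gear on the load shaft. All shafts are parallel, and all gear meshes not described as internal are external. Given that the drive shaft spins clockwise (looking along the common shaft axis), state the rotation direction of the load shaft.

the drive shaft → shaft B: internal mesh, same direction → CW.
shaft B → shaft C: driver → idler → driven is 2 external meshes, 2 reversals → CW.
shaft C → shaft D: internal mesh, same direction → CW.
shaft D → the load shaft: external mesh, 1 reversal → CCW.
3 reversals in total — an odd number — so the load shaft turns opposite to the drive shaft.

counterclockwise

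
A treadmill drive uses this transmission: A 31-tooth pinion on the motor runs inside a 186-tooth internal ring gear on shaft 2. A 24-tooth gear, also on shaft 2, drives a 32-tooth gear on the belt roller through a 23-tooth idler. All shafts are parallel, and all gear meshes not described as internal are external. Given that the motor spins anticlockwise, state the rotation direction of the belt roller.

anticlockwise

the motor → shaft 2: internal mesh, same direction → CCW.
shaft 2 → the belt roller: driver → idler → driven is 2 external meshes, 2 reversals → CCW.
2 reversals in total — an even number — so the belt roller turns the same way as the motor.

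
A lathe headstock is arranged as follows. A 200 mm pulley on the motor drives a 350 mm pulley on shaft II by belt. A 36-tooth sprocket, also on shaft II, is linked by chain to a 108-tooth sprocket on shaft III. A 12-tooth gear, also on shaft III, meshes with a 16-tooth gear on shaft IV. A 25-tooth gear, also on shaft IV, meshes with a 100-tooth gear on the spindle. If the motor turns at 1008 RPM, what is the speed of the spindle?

36 RPM

Belt: ratio = 350/200 = 1.75, so shaft II turns at 1008 / 1.75 = 576 RPM.
Chain: ratio = 108/36 = 3, so shaft III turns at 576 / 3 = 192 RPM.
Gear mesh: ratio = 16/12 = 1.3333, so shaft IV turns at 192 / 1.3333 = 144 RPM.
Gear mesh: ratio = 100/25 = 4, so the spindle turns at 144 / 4 = 36 RPM.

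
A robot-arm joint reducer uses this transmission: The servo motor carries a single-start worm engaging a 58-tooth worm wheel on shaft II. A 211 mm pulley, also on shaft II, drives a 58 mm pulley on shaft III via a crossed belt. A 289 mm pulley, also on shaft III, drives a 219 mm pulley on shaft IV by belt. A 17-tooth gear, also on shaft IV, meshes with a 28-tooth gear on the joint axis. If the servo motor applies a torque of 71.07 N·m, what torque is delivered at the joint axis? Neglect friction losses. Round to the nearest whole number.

1414 N·m

Worm: ratio = 58/1 = 58; torque at shaft II = 71.07 × 58 = 4122.1 N·m.
Belt: ratio = 58/211 = 0.27488; torque at shaft III = 4122.1 × 0.27488 = 1133.1 N·m.
Belt: ratio = 219/289 = 0.75779; torque at shaft IV = 1133.1 × 0.75779 = 858.63 N·m.
Gear mesh: ratio = 28/17 = 1.6471; torque at the joint axis = 858.63 × 1.6471 = 1414.2 N·m.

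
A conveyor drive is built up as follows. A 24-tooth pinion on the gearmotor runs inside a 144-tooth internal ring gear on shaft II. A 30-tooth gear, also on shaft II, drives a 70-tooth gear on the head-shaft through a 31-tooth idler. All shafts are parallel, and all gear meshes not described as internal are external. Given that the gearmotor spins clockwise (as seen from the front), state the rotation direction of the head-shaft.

the gearmotor → shaft II: internal mesh, same direction → CW.
shaft II → the head-shaft: driver → idler → driven is 2 external meshes, 2 reversals → CW.
2 reversals in total — an even number — so the head-shaft turns the same way as the gearmotor.

clockwise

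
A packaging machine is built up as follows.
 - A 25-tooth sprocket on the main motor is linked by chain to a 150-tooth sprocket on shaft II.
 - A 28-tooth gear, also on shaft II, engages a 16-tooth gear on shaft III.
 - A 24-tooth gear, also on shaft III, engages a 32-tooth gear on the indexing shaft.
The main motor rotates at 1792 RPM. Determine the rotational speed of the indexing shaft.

Chain: ratio = 150/25 = 6, so shaft II turns at 1792 / 6 = 298.67 RPM.
Gear mesh: ratio = 16/28 = 0.57143, so shaft III turns at 298.67 / 0.57143 = 522.67 RPM.
Gear mesh: ratio = 32/24 = 1.3333, so the indexing shaft turns at 522.67 / 1.3333 = 392 RPM.

392 RPM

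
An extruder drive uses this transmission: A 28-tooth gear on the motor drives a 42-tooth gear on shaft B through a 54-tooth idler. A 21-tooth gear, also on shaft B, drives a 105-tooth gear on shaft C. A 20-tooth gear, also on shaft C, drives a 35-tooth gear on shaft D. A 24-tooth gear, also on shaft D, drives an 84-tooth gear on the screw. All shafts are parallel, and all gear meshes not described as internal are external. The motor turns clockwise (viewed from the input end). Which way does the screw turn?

anticlockwise

the motor → shaft B: driver → idler → driven is 2 external meshes, 2 reversals → CW.
shaft B → shaft C: external mesh, 1 reversal → CCW.
shaft C → shaft D: external mesh, 1 reversal → CW.
shaft D → the screw: external mesh, 1 reversal → CCW.
5 reversals in total — an odd number — so the screw turns opposite to the motor.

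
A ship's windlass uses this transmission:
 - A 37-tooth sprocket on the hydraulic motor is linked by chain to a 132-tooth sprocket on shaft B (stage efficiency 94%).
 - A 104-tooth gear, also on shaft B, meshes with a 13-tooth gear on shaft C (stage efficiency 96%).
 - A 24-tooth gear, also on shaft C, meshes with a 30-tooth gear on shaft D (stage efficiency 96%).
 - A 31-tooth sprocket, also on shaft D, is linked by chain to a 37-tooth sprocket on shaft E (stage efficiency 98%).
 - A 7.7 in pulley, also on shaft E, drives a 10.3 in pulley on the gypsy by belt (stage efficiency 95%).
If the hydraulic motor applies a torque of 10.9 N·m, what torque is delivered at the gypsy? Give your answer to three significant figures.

7.82 N·m

Chain: ratio = 132/37 = 3.5676; torque at shaft B = 10.9 × 3.5676 × 0.94 = 36.553 N·m.
Gear mesh: ratio = 13/104 = 0.125; torque at shaft C = 36.553 × 0.125 × 0.96 = 4.3864 N·m.
Gear mesh: ratio = 30/24 = 1.25; torque at shaft D = 4.3864 × 1.25 × 0.96 = 5.2637 N·m.
Chain: ratio = 37/31 = 1.1935; torque at shaft E = 5.2637 × 1.1935 × 0.98 = 6.1568 N·m.
Belt: ratio = 10.3/7.7 = 1.3377; torque at the gypsy = 6.1568 × 1.3377 × 0.95 = 7.8239 N·m.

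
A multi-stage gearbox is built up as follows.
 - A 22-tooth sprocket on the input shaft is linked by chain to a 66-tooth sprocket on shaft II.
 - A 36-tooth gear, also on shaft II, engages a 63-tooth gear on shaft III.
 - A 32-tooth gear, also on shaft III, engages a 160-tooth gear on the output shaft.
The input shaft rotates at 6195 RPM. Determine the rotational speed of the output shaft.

236 RPM

Chain: ratio = 66/22 = 3, so shaft II turns at 6195 / 3 = 2065 RPM.
Gear mesh: ratio = 63/36 = 1.75, so shaft III turns at 2065 / 1.75 = 1180 RPM.
Gear mesh: ratio = 160/32 = 5, so the output shaft turns at 1180 / 5 = 236 RPM.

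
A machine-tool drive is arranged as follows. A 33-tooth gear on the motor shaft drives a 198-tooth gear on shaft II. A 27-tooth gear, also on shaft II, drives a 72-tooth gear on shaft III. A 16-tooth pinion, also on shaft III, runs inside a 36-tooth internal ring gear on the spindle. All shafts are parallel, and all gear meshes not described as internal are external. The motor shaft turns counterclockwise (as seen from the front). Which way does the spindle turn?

counterclockwise

the motor shaft → shaft II: external mesh, 1 reversal → CW.
shaft II → shaft III: external mesh, 1 reversal → CCW.
shaft III → the spindle: internal mesh, same direction → CCW.
2 reversals in total — an even number — so the spindle turns the same way as the motor shaft.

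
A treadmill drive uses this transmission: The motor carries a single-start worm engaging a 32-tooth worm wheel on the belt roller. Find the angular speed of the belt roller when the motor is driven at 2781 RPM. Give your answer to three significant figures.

Worm: ratio = 32/1 = 32, so the belt roller turns at 2781 / 32 = 86.906 RPM.

86.9 RPM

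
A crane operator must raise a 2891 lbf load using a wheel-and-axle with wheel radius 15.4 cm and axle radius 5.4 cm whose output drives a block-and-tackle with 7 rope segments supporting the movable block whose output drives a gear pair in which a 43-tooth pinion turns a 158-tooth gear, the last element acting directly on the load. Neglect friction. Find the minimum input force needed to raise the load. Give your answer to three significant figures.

Wheel-and-axle MA = R/r = 15.4/5.4 = 2.8519.
Block-and-tackle MA = number of supporting rope parts = 7.
Gear pair MA = 158/43 = 3.6744.
Combined ideal MA = 2.8519 × 7 × 3.6744 = 73.352.
Effort = load / MA = 2891 / 73.352 = 39.413 lbf.

39.4 lbf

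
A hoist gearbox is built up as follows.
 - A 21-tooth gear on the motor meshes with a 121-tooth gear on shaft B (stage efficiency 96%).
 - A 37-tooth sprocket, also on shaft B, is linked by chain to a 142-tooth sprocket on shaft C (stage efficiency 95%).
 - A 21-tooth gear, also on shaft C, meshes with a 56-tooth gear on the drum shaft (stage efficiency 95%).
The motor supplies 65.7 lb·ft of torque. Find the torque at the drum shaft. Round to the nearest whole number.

3357 lb·ft

gear mesh 121/21 = 5.7619 → τ = 65.7·5.7619·0.96 = 363.41 lb·ft
chain 142/37 = 3.8378 → τ = 363.41·3.8378·0.95 = 1325 lb·ft
gear mesh 56/21 = 2.6667 → τ = 1325·2.6667·0.95 = 3356.6 lb·ft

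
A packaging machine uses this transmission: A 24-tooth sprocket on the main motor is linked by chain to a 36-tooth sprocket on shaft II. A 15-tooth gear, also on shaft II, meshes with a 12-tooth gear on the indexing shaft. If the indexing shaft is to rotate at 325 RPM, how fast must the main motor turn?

Overall ratio R = 1.5 × 0.8 = 1.2.
Required input speed = output speed × R = 325 × 1.2 = 390 RPM.

390 RPM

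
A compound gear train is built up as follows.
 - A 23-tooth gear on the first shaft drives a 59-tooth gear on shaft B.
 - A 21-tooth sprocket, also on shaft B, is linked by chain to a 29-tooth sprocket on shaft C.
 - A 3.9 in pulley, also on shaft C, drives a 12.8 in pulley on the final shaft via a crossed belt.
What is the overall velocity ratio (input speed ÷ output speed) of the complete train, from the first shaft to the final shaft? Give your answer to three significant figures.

11.6

Each stage contributes driven/driver: gear mesh 59/23 = 2.5652, chain 29/21 = 1.381, belt 12.8/3.9 = 3.2821.
Overall: 2.5652 × 1.381 × 3.2821 = 11.626.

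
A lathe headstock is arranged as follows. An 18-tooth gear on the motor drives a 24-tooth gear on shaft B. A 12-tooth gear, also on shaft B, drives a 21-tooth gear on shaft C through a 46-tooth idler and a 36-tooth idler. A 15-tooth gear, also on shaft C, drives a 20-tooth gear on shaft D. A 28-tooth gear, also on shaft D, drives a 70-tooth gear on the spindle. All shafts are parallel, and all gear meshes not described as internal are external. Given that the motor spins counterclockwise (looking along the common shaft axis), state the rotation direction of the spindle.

the motor → shaft B: external mesh, 1 reversal → CW.
shaft B → shaft C: driver → idler → idler → driven is 3 external meshes, 3 reversals → CCW.
shaft C → shaft D: external mesh, 1 reversal → CW.
shaft D → the spindle: external mesh, 1 reversal → CCW.
6 reversals in total — an even number — so the spindle turns the same way as the motor.

counterclockwise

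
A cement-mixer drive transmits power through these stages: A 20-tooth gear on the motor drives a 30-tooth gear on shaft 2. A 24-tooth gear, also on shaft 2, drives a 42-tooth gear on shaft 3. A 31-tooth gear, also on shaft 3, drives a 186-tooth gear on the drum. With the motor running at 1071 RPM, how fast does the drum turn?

68 RPM

Gear mesh: ratio = 30/20 = 1.5, so shaft 2 turns at 1071 / 1.5 = 714 RPM.
Gear mesh: ratio = 42/24 = 1.75, so shaft 3 turns at 714 / 1.75 = 408 RPM.
Gear mesh: ratio = 186/31 = 6, so the drum turns at 408 / 6 = 68 RPM.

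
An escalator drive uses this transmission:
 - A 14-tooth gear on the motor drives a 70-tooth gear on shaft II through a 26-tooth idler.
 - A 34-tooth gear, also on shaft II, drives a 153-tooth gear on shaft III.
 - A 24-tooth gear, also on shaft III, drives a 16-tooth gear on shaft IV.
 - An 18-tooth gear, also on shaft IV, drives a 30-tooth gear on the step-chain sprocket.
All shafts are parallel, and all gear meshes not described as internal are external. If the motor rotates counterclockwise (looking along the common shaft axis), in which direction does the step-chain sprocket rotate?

the motor → shaft II: driver → idler → driven is 2 external meshes, 2 reversals → CCW.
shaft II → shaft III: external mesh, 1 reversal → CW.
shaft III → shaft IV: external mesh, 1 reversal → CCW.
shaft IV → the step-chain sprocket: external mesh, 1 reversal → CW.
5 reversals in total — an odd number — so the step-chain sprocket turns opposite to the motor.

clockwise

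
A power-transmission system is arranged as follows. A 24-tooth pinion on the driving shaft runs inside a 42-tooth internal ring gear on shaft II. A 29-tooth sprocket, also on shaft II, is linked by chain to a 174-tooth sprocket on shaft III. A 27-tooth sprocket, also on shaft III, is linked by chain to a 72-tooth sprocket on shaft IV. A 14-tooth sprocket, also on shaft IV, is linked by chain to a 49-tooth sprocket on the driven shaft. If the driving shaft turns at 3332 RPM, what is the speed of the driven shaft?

Internal gear: ratio = 42/24 = 1.75, so shaft II turns at 3332 / 1.75 = 1904 RPM.
Chain: ratio = 174/29 = 6, so shaft III turns at 1904 / 6 = 317.33 RPM.
Chain: ratio = 72/27 = 2.6667, so shaft IV turns at 317.33 / 2.6667 = 119 RPM.
Chain: ratio = 49/14 = 3.5, so the driven shaft turns at 119 / 3.5 = 34 RPM.

34 RPM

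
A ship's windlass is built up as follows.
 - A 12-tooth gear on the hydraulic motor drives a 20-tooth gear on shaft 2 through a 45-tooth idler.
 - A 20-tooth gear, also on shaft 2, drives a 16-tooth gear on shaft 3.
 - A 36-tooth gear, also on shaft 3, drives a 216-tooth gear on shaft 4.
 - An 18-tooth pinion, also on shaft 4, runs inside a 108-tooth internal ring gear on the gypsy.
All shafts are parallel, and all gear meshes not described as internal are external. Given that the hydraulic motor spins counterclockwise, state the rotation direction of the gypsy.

the hydraulic motor → shaft 2: driver → idler → driven is 2 external meshes, 2 reversals → CCW.
shaft 2 → shaft 3: external mesh, 1 reversal → CW.
shaft 3 → shaft 4: external mesh, 1 reversal → CCW.
shaft 4 → the gypsy: internal mesh, same direction → CCW.
4 reversals in total — an even number — so the gypsy turns the same way as the hydraulic motor.

counterclockwise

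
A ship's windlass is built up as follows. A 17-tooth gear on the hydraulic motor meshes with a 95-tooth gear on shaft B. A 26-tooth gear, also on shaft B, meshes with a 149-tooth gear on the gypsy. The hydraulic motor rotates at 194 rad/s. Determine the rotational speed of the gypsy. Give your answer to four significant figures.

Gear mesh: ratio = 95/17 = 5.5882, so shaft B turns at 194 / 5.5882 = 34.716 rad/s.
Gear mesh: ratio = 149/26 = 5.7308, so the gypsy turns at 34.716 / 5.7308 = 6.0578 rad/s.

6.058 rad/s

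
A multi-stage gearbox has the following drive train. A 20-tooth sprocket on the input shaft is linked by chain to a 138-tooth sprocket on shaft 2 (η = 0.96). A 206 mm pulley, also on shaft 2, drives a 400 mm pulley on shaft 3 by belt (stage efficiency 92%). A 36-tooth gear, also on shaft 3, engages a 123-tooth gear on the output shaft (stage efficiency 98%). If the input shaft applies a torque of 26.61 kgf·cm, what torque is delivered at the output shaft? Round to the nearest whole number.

Chain: ratio = 138/20 = 6.9; torque at shaft 2 = 26.61 × 6.9 × 0.96 = 176.26 kgf·cm.
Belt: ratio = 400/206 = 1.9417; torque at shaft 3 = 176.26 × 1.9417 × 0.92 = 314.88 kgf·cm.
Gear mesh: ratio = 123/36 = 3.4167; torque at the output shaft = 314.88 × 3.4167 × 0.98 = 1054.3 kgf·cm.

1054 kgf·cm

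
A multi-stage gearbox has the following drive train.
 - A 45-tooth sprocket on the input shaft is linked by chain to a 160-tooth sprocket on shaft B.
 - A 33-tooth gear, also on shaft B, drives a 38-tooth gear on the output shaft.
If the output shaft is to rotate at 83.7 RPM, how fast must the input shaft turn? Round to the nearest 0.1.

Overall ratio R = 3.5556 × 1.1515 = 4.0943.
Required input speed = output speed × R = 83.7 × 4.0943 = 342.69 RPM.

342.7 RPM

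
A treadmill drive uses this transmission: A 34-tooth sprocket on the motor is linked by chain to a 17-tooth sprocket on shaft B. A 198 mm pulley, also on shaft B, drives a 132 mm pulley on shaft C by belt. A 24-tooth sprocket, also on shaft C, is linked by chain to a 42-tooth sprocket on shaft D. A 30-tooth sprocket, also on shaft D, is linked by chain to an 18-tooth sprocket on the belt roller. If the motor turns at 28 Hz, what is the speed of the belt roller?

80 Hz

chain 17/34 = 0.5 → 28/0.5 = 56 Hz
belt 132/198 = 0.66667 → 56/0.66667 = 84 Hz
chain 42/24 = 1.75 → 84/1.75 = 48 Hz
chain 18/30 = 0.6 → 48/0.6 = 80 Hz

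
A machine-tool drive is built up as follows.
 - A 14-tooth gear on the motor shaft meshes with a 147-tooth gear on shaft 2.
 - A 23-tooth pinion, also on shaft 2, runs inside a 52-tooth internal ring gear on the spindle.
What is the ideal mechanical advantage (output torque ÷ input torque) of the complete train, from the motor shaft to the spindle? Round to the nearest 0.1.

Each stage contributes driven/driver: gear mesh 147/14 = 10.5, internal gear 52/23 = 2.2609.
Overall: 10.5 × 2.2609 = 23.739.

23.7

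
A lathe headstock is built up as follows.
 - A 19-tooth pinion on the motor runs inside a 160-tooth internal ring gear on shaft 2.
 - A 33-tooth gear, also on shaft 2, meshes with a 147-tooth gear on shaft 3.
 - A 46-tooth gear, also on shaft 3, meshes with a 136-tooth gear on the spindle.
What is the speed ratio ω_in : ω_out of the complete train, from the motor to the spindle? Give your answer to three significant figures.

111

Each stage contributes driven/driver: internal gear 160/19 = 8.4211, gear mesh 147/33 = 4.4545, gear mesh 136/46 = 2.9565.
Overall: 8.4211 × 4.4545 × 2.9565 = 110.9.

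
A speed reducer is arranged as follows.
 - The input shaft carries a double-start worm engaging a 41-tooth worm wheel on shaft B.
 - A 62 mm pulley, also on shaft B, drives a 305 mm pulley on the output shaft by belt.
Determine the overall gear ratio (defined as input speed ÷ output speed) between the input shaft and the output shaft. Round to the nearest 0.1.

Each stage contributes driven/driver: worm 41/2 = 20.5, belt 305/62 = 4.9194.
Overall: 20.5 × 4.9194 = 100.85.

100.8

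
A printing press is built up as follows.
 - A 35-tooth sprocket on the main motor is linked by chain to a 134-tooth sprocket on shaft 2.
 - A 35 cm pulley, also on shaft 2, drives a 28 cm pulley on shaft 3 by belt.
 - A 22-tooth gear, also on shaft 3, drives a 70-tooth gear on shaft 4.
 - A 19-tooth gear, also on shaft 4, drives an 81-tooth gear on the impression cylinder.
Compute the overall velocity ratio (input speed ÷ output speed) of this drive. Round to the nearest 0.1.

Each stage contributes driven/driver: chain 134/35 = 3.8286, belt 28/35 = 0.8, gear mesh 70/22 = 3.1818, gear mesh 81/19 = 4.2632.
Overall: 3.8286 × 0.8 × 3.1818 × 4.2632 = 41.546.

41.5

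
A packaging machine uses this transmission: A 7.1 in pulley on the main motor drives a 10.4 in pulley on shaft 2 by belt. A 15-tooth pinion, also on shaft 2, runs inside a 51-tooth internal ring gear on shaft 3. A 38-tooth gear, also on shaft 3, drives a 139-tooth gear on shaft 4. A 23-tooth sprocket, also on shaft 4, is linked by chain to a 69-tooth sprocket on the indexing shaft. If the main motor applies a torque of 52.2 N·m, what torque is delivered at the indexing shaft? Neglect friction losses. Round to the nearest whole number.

After the belt (10.4/7.1): 52.2 × 1.4648 = 76.462 N·m
After the internal gear (51/15): 76.462 × 3.4 = 259.97 N·m
After the gear mesh (139/38): 259.97 × 3.6579 = 950.95 N·m
After the chain (69/23): 950.95 × 3 = 2852.8 N·m

2853 N·m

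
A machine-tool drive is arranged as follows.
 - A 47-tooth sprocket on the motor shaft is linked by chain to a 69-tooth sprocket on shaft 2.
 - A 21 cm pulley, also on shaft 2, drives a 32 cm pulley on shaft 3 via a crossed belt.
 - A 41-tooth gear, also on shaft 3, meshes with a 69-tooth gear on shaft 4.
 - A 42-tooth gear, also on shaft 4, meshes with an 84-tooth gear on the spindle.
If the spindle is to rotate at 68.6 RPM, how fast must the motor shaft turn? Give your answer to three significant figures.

Overall ratio R = 1.4681 × 1.5238 × 1.6829 × 2 = 7.5297.
Required input speed = output speed × R = 68.6 × 7.5297 = 516.54 RPM.

517 RPM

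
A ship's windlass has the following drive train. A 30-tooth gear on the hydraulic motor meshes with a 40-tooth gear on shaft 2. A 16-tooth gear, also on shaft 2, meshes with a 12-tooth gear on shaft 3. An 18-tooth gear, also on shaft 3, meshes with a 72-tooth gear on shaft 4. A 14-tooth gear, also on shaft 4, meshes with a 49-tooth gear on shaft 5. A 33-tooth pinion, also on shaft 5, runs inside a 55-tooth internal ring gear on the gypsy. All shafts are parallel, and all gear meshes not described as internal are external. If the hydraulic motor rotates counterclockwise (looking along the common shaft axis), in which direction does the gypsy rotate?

counterclockwise

the hydraulic motor → shaft 2: external mesh, 1 reversal → CW.
shaft 2 → shaft 3: external mesh, 1 reversal → CCW.
shaft 3 → shaft 4: external mesh, 1 reversal → CW.
shaft 4 → shaft 5: external mesh, 1 reversal → CCW.
shaft 5 → the gypsy: internal mesh, same direction → CCW.
4 reversals in total — an even number — so the gypsy turns the same way as the hydraulic motor.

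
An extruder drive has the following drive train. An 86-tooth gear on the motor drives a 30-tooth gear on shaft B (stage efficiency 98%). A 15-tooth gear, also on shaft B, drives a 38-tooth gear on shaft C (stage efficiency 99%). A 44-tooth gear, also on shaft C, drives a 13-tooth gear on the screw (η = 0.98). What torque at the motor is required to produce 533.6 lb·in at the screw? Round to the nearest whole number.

2149 lb·in

Overall ratio R = 0.34884 × 2.5333 × 0.29545 = 0.2611; overall efficiency η = 0.98 × 0.99 × 0.98 = 0.9508.
Input torque = output torque / (R × η) = 533.6 / (0.2611 × 0.9508) = 2149.4 lb·in.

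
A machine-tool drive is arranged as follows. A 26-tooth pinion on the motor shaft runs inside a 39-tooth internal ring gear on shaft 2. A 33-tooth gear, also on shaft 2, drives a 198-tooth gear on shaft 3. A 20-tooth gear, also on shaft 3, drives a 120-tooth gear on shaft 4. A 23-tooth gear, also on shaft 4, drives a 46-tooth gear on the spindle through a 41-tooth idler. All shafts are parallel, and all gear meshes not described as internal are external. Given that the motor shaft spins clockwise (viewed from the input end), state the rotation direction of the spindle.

clockwise

the motor shaft → shaft 2: internal mesh, same direction → CW.
shaft 2 → shaft 3: external mesh, 1 reversal → CCW.
shaft 3 → shaft 4: external mesh, 1 reversal → CW.
shaft 4 → the spindle: driver → idler → driven is 2 external meshes, 2 reversals → CW.
4 reversals in total — an even number — so the spindle turns the same way as the motor shaft.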